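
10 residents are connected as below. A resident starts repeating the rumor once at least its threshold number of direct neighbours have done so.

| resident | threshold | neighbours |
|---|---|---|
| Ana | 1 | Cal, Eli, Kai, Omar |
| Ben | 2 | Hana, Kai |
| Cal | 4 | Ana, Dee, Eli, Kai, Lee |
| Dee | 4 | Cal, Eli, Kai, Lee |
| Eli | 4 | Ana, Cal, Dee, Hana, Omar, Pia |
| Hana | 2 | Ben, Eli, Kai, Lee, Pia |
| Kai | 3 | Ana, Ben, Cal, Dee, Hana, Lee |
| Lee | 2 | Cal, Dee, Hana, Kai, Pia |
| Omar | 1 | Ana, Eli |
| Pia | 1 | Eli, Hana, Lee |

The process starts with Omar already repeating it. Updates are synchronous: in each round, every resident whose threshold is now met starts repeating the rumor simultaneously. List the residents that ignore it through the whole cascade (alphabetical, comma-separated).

Round 1 — Omar starts repeating the rumor (initial).
Round 2 — checking thresholds:
  Ana: 1 of 4 neighbours ≥ 1, starts repeating the rumor.
  Eli: 1 of 6 neighbours < 4, holds.
Round 3 — no new spreads; cascade stops.

Ben, Cal, Dee, Eli, Hana, Kai, Lee, Pia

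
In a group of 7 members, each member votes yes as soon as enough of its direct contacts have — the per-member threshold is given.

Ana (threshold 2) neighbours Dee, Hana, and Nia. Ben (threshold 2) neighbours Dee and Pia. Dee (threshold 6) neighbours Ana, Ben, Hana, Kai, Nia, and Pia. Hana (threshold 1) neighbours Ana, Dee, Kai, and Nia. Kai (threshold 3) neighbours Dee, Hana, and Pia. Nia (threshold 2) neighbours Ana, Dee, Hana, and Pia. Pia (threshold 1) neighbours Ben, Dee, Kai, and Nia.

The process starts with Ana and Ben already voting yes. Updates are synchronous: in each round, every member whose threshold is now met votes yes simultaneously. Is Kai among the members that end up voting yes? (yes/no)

Round 1 — Ana, Ben vote yes (initial).
Round 2 — checking thresholds:
  Dee: 2 of 6 neighbours < 6, holds.
  Hana: 1 of 4 neighbours ≥ 1, votes yes.
  Nia: 1 of 4 neighbours < 2, holds.
  Pia: 1 of 4 neighbours ≥ 1, votes yes.
Round 3 — checking thresholds:
  Dee: 4 of 6 neighbours < 6, holds.
  Kai: 2 of 3 neighbours < 3, holds.
  Nia: 3 of 4 neighbours ≥ 2, votes yes.
Round 4 — no new yes votes; cascade stops.

no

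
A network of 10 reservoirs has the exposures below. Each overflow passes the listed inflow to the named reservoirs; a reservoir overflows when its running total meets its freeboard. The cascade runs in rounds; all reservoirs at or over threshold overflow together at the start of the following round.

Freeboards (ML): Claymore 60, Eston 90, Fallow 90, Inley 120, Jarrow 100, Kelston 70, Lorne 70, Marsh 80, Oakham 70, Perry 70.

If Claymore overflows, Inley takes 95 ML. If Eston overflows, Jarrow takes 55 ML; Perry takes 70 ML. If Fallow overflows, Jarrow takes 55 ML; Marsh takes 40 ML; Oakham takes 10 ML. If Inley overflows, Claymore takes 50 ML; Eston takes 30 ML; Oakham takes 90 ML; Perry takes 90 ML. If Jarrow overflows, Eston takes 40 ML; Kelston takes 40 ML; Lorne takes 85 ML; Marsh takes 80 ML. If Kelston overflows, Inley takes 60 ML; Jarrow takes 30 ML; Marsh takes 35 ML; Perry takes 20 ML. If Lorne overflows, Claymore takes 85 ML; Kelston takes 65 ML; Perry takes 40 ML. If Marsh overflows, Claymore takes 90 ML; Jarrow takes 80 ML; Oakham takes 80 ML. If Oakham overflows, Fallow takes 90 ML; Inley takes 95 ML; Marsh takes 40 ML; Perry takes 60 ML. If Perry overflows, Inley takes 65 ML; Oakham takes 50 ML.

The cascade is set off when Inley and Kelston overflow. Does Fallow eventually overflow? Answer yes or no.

Round 1 — Inley, Kelston overflow (initial).
  Claymore: +50 → 50 < 60
  Eston: +30 → 30 < 90
  Jarrow: +30 → 30 < 100
  Marsh: +35 → 35 < 80
  Oakham: +90 → 90 ≥ 70
  Perry: +90+20 → 110 ≥ 70
Round 2 — Oakham, Perry overflow.
  Fallow: +90 → 90 ≥ 90
  Marsh: +40 → 75 < 80
Round 3 — Fallow overflows.
  Jarrow: +55 → 85 < 100
  Marsh: +40 → 115 ≥ 80
Round 4 — Marsh overflows.
  Claymore: +90 → 140 ≥ 60
  Jarrow: +80 → 165 ≥ 100
Round 5 — Claymore, Jarrow overflow.
  Eston: +40 → 70 < 90
  Lorne: +85 → 85 ≥ 70
Round 6 — Lorne overflows.
No further overflows.

yes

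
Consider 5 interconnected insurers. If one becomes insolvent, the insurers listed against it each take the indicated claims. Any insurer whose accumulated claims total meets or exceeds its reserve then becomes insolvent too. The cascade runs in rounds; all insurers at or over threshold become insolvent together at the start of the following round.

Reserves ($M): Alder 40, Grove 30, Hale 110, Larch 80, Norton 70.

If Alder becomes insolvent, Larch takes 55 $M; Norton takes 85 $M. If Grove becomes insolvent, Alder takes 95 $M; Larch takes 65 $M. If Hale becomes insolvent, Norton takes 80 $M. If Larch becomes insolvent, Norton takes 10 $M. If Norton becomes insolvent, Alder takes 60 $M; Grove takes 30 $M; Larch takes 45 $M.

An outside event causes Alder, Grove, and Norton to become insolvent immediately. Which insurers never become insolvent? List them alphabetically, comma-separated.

Hale

Round 1 — Alder, Grove, Norton become insolvent (initial).
  Larch: +55+65+45 → 165 ≥ 80
Round 2 — Larch becomes insolvent.
No further insolvencies.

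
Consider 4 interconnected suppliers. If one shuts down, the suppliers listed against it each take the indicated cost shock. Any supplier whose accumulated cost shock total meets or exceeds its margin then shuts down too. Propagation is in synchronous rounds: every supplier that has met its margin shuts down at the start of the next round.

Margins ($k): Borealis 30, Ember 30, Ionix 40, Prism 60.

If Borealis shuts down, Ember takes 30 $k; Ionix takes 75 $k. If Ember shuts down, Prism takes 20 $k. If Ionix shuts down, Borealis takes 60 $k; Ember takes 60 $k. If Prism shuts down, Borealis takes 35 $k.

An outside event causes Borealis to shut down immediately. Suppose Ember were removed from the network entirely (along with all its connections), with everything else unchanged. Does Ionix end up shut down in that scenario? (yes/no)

yes

With Ember removed:
Round 1 — Borealis shuts down (initial).
  Ionix: +75 → 75 ≥ 40
Round 2 — Ionix shuts down.
No further shutdowns.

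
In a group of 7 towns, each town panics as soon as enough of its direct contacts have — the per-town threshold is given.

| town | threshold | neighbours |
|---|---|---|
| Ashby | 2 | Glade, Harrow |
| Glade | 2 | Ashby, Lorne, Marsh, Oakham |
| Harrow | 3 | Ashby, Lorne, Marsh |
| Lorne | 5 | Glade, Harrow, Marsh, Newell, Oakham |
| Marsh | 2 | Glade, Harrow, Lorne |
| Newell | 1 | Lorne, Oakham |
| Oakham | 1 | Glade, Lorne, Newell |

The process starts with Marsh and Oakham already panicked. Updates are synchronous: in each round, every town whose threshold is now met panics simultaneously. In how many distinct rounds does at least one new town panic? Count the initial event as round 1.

Round 1 — Marsh, Oakham panic (initial).
Round 2 — checking thresholds:
  Glade: 2 of 4 neighbours ≥ 2, panics.
  Harrow: 1 of 3 neighbours < 3, holds.
  Lorne: 2 of 5 neighbours < 5, holds.
  Newell: 1 of 2 neighbours ≥ 1, panics.
Round 3 — no new panics; cascade stops.

2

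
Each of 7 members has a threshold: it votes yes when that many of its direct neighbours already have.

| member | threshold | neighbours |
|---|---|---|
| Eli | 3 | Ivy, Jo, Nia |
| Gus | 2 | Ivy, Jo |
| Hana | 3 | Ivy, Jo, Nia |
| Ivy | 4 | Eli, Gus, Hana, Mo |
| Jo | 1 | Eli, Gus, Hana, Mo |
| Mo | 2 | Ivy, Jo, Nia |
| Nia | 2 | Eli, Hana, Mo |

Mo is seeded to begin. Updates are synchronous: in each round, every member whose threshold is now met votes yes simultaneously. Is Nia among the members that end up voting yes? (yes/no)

no

Round 1 — Mo votes yes (initial).
Round 2 — checking thresholds:
  Ivy: 1 of 4 neighbours < 4, holds.
  Jo: 1 of 4 neighbours ≥ 1, votes yes.
  Nia: 1 of 3 neighbours < 2, holds.
Round 3 — no new yes votes; cascade stops.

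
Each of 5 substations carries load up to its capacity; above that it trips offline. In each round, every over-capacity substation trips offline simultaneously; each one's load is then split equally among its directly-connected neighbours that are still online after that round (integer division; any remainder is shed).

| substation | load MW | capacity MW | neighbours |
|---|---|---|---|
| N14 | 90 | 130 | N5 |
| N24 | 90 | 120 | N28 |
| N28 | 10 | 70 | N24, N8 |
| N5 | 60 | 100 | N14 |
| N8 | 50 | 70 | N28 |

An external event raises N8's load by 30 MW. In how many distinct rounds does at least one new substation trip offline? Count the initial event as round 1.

3

Round 1 — N8 at 80 > 70. N8 trips offline.
  N8 sheds 80 MW to N28: 80 each.
    N28: 10+80 = 90 > 70
Round 2 — N28 trips offline.
  N28 sheds 90 MW to N24: 90 each.
    N24: 90+90 = 180 > 120
Round 3 — N24 trips offline.
  N24 sheds 180 MW: no online neighbours, lost.
No further trips.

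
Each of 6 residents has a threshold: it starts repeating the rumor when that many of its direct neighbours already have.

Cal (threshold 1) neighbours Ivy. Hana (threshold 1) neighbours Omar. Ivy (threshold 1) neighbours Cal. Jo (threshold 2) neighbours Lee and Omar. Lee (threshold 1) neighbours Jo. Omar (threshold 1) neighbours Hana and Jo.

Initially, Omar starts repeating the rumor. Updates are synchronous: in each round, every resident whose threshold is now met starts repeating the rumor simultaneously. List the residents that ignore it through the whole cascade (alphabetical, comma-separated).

Round 1 — Omar starts repeating the rumor (initial).
Round 2 — checking thresholds:
  Hana: 1 of 1 neighbours ≥ 1, starts repeating the rumor.
  Jo: 1 of 2 neighbours < 2, below threshold.
Round 3 — no new spreads; cascade stops.

Cal, Ivy, Jo, Lee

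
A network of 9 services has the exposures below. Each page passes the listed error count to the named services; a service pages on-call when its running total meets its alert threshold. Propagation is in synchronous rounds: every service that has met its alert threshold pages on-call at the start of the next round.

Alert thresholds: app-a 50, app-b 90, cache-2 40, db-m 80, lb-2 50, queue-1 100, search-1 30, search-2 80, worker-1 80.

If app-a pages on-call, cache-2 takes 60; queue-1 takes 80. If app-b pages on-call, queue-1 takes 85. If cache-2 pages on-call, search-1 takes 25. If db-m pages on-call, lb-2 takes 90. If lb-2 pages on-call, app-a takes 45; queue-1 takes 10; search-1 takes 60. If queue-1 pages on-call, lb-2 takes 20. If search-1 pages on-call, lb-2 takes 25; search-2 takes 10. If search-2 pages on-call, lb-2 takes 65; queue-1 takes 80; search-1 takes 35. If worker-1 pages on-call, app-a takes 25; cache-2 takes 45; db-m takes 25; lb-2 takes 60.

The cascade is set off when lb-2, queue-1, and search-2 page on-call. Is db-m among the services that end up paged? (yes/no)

Round 1 — lb-2, queue-1, search-2 page on-call (initial).
  app-a: +45 → 45 < 50
  search-1: +60+35 → 95 ≥ 30
Round 2 — search-1 pages on-call.
No further pages.

no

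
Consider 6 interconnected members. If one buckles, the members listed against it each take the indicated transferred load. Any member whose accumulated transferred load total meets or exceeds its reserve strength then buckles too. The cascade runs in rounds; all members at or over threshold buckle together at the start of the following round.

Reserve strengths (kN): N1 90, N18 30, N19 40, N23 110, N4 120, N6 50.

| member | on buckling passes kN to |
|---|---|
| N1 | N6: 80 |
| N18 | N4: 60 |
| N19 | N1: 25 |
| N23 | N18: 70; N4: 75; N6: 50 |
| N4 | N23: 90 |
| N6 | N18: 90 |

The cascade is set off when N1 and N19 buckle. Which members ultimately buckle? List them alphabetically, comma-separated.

Round 1 — N1, N19 buckle (initial).
  N6: +80 → 80 ≥ 50
Round 2 — N6 buckles.
  N18: +90 → 90 ≥ 30
Round 3 — N18 buckles.
  N4: +60 → 60 < 120
No further bucklings.

N1, N18, N19, N6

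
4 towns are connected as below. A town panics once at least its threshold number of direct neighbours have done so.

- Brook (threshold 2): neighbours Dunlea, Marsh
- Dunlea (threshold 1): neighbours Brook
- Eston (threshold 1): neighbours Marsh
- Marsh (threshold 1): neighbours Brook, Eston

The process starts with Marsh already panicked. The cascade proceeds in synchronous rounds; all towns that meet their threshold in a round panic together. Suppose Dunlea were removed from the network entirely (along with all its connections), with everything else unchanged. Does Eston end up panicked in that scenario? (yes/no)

yes

With Dunlea removed:
Round 1 — Marsh panics (initial).
Round 2 — checking thresholds:
  Brook: 1 of 1 neighbours < 2, holds.
  Eston: 1 of 1 neighbours ≥ 1, panics.
Round 3 — no new panics; cascade stops.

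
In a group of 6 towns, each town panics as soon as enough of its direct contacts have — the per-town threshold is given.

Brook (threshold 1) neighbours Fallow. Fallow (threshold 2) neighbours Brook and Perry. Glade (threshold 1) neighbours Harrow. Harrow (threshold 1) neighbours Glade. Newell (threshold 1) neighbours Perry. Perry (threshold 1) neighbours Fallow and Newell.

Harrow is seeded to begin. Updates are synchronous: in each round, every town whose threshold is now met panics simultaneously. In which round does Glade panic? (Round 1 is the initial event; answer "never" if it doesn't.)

2

Round 1 — Harrow panics (initial).
Round 2 — checking thresholds:
  Glade: 1 of 1 neighbours ≥ 1, panics.
Round 3 — no new panics; cascade stops.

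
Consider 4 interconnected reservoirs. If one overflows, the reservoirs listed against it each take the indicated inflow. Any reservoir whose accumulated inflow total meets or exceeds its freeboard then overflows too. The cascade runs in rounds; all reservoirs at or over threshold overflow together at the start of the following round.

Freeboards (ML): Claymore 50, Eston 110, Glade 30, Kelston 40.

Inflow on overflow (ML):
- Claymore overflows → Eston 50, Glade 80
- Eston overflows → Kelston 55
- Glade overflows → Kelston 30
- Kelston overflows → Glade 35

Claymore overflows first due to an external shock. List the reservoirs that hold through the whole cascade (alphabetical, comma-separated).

Eston, Kelston

Round 1 — Claymore overflows (initial).
  Eston: +50 → 50 < 110
  Glade: +80 → 80 ≥ 30
Round 2 — Glade overflows.
  Kelston: +30 → 30 < 40
No further overflows.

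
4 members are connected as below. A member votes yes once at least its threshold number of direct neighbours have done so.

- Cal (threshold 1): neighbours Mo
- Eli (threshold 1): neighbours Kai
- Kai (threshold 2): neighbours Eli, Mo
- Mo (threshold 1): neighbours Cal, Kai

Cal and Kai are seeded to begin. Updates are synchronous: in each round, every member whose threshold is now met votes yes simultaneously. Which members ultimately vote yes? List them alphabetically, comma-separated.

Round 1 — Cal, Kai vote yes (initial).
Round 2 — checking thresholds:
  Eli: 1 of 1 neighbours ≥ 1, votes yes.
  Mo: 2 of 2 neighbours ≥ 1, votes yes.
Round 3 — no new yes votes; cascade stops.

Cal, Eli, Kai, Mo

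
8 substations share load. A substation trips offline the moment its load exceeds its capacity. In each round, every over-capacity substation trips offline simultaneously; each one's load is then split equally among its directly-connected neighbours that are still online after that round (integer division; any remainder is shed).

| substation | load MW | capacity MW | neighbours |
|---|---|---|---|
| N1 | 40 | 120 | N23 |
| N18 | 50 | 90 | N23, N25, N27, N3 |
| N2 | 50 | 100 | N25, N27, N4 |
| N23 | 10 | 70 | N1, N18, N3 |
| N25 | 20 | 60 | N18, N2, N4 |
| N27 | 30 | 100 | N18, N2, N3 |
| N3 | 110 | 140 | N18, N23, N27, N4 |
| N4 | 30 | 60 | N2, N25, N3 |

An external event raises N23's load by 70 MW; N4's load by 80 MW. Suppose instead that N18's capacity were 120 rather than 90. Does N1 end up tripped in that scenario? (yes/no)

no

With N18's capacity at 120:
Round 1 — N23 at 80 > 70; N4 at 110 > 60. N23, N4 trip offline.
  N23 sheds 80 MW to N1, N18, N3: 26 each (2 lost).
    N1: 40+26 = 66 ≤ 120
    N18: 50+26 = 76 ≤ 120
    N3: 110+26 = 136 ≤ 140
  N4 sheds 110 MW to N2, N25, N3: 36 each (2 lost).
    N2: 50+36 = 86 ≤ 100
    N25: 20+36 = 56 ≤ 60
    N3: 136+36 = 172 > 140
Round 2 — N3 trips offline.
  N3 sheds 172 MW to N18, N27: 86 each.
    N18: 76+86 = 162 > 120
    N27: 30+86 = 116 > 100
Round 3 — N18, N27 trip offline.
  N18 sheds 162 MW to N25: 162 each.
    N25: 56+162 = 218 > 60
  N27 sheds 116 MW to N2: 116 each.
    N2: 86+116 = 202 > 100
Round 4 — N2, N25 trip offline.
  N2 sheds 202 MW: no online neighbours, lost.
  N25 sheds 218 MW: no online neighbours, lost.
No further trips.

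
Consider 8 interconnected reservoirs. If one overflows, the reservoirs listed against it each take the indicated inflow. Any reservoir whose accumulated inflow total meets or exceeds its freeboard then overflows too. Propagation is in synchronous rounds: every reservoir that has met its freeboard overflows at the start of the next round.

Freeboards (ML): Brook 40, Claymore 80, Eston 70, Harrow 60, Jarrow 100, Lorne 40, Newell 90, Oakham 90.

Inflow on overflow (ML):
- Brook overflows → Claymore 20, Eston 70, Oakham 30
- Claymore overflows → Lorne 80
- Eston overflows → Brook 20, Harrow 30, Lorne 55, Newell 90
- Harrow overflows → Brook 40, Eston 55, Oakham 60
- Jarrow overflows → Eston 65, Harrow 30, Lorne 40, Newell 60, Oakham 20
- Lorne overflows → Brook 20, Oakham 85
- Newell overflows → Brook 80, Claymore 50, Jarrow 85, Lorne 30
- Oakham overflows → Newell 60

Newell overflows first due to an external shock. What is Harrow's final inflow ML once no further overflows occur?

30

Round 1 — Newell overflows (initial).
  Brook: +80 → 80 ≥ 40
  Claymore: +50 → 50 < 80
  Jarrow: +85 → 85 < 100
  Lorne: +30 → 30 < 40
Round 2 — Brook overflows.
  Claymore: +20 → 70 < 80
  Eston: +70 → 70 ≥ 70
  Oakham: +30 → 30 < 90
Round 3 — Eston overflows.
  Harrow: +30 → 30 < 60
  Lorne: +55 → 85 ≥ 40
Round 4 — Lorne overflows.
  Oakham: +85 → 115 ≥ 90
Round 5 — Oakham overflows.
No further overflows.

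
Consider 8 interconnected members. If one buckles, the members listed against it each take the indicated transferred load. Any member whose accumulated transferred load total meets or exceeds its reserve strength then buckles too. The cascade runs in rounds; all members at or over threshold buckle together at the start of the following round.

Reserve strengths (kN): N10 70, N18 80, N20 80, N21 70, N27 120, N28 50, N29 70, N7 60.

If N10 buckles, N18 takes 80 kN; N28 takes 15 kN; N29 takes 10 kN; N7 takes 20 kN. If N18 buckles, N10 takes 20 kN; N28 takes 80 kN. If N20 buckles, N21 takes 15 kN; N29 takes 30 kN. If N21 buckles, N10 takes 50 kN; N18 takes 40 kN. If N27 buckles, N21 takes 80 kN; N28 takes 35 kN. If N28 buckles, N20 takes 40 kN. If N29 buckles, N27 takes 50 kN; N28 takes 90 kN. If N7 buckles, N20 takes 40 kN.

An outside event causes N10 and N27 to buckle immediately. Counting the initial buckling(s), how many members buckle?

5

Round 1 — N10, N27 buckle (initial).
  N18: +80 → 80 ≥ 80
  N21: +80 → 80 ≥ 70
  N28: +15+35 → 50 ≥ 50
  N29: +10 → 10 < 70
  N7: +20 → 20 < 60
Round 2 — N18, N21, N28 buckle.
  N20: +40 → 40 < 80
No further bucklings.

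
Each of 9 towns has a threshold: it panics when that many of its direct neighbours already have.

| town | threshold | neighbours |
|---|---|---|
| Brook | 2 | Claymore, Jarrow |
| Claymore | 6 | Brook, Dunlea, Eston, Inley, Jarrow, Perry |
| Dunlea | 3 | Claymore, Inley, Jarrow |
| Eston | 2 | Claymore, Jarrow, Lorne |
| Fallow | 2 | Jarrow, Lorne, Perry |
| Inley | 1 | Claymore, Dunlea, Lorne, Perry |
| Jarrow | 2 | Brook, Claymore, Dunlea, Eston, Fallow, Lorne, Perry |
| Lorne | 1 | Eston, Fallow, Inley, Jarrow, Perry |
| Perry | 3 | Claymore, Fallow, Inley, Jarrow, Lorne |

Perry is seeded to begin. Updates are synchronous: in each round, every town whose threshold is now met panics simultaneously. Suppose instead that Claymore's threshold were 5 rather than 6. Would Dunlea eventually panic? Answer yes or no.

no

With Claymore's threshold at 5:
Round 1 — Perry panics (initial).
Round 2 — checking thresholds:
  Claymore: 1 of 6 neighbours < 5, holds.
  Fallow: 1 of 3 neighbours < 2, holds.
  Inley: 1 of 4 neighbours ≥ 1, panics.
  Jarrow: 1 of 7 neighbours < 2, holds.
  Lorne: 1 of 5 neighbours ≥ 1, panics.
Round 3 — checking thresholds:
  Claymore: 2 of 6 neighbours < 5, holds.
  Dunlea: 1 of 3 neighbours < 3, holds.
  Eston: 1 of 3 neighbours < 2, holds.
  Fallow: 2 of 3 neighbours ≥ 2, panics.
  Jarrow: 2 of 7 neighbours ≥ 2, panics.
Round 4 — checking thresholds:
  Brook: 1 of 2 neighbours < 2, holds.
  Claymore: 3 of 6 neighbours < 5, holds.
  Dunlea: 2 of 3 neighbours < 3, holds.
  Eston: 2 of 3 neighbours ≥ 2, panics.
Round 5 — no new panics; cascade stops.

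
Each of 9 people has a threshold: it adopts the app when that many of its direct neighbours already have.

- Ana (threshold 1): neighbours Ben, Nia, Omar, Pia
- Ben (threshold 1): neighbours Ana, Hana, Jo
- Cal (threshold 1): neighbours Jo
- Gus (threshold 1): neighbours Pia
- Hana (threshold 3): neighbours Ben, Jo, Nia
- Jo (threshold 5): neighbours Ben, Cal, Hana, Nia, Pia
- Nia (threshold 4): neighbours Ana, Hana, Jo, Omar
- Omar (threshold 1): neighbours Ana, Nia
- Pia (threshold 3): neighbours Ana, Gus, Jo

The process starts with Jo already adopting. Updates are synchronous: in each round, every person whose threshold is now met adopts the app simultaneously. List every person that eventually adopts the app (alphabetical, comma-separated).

Round 1 — Jo adopts the app (initial).
Round 2 — checking thresholds:
  Ben: 1 of 3 neighbours ≥ 1, adopts the app.
  Cal: 1 of 1 neighbours ≥ 1, adopts the app.
  Hana: 1 of 3 neighbours < 3, holds.
  Nia: 1 of 4 neighbours < 4, holds.
  Pia: 1 of 3 neighbours < 3, holds.
Round 3 — checking thresholds:
  Ana: 1 of 4 neighbours ≥ 1, adopts the app.
  Hana: 2 of 3 neighbours < 3, holds.
  Nia: 1 of 4 neighbours < 4, holds.
  Pia: 1 of 3 neighbours < 3, holds.
Round 4 — checking thresholds:
  Hana: 2 of 3 neighbours < 3, holds.
  Nia: 2 of 4 neighbours < 4, holds.
  Omar: 1 of 2 neighbours ≥ 1, adopts the app.
  Pia: 2 of 3 neighbours < 3, holds.
Round 5 — no new adoptions; cascade stops.

Ana, Ben, Cal, Jo, Omar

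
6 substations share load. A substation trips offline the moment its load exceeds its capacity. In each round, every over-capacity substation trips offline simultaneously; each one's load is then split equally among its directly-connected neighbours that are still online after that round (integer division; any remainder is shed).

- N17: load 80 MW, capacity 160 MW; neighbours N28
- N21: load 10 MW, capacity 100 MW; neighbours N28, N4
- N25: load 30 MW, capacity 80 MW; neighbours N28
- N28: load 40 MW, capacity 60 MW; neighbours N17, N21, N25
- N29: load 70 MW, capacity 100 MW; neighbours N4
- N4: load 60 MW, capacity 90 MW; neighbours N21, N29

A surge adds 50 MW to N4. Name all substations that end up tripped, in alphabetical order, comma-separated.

Round 1 — N4 at 110 > 90. N4 trips offline.
  N4 sheds 110 MW to N21, N29: 55 each.
    N21: 10+55 = 65 ≤ 100
    N29: 70+55 = 125 > 100
Round 2 — N29 trips offline.
  N29 sheds 125 MW: no online neighbours, lost.
No further trips.

N29, N4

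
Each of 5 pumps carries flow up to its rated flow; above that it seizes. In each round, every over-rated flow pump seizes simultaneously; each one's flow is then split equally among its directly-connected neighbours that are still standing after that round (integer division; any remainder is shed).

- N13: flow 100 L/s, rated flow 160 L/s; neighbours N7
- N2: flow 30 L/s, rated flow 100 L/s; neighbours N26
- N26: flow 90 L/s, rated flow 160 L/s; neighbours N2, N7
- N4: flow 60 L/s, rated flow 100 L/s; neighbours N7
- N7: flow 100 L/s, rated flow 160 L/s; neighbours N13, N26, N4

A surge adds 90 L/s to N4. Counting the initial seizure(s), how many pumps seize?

Round 1 — N4 at 150 > 100. N4 seizes.
  N4 sheds 150 L/s to N7: 150 each.
    N7: 100+150 = 250 > 160
Round 2 — N7 seizes.
  N7 sheds 250 L/s to N13, N26: 125 each.
    N13: 100+125 = 225 > 160
    N26: 90+125 = 215 > 160
Round 3 — N13, N26 seize.
  N13 sheds 225 L/s: no online neighbours, lost.
  N26 sheds 215 L/s to N2: 215 each.
    N2: 30+215 = 245 > 100
Round 4 — N2 seizes.
  N2 sheds 245 L/s: no online neighbours, lost.
No further seizures.

5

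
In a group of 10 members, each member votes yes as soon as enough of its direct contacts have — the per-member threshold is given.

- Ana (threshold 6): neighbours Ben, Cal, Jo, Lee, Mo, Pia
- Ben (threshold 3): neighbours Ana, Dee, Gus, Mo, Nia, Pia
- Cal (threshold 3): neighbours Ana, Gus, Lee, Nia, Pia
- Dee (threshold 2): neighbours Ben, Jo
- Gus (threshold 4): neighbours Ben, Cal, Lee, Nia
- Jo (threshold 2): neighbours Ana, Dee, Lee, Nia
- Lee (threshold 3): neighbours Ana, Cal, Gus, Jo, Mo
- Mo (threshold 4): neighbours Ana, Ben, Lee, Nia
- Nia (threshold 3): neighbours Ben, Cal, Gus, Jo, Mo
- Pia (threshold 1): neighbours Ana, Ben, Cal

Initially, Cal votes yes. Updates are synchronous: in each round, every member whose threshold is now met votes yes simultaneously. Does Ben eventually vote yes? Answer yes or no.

no

Round 1 — Cal votes yes (initial).
Round 2 — checking thresholds:
  Ana: 1 of 6 neighbours < 6, holds.
  Gus: 1 of 4 neighbours < 4, holds.
  Lee: 1 of 5 neighbours < 3, holds.
  Nia: 1 of 5 neighbours < 3, holds.
  Pia: 1 of 3 neighbours ≥ 1, votes yes.
Round 3 — no new yes votes; cascade stops.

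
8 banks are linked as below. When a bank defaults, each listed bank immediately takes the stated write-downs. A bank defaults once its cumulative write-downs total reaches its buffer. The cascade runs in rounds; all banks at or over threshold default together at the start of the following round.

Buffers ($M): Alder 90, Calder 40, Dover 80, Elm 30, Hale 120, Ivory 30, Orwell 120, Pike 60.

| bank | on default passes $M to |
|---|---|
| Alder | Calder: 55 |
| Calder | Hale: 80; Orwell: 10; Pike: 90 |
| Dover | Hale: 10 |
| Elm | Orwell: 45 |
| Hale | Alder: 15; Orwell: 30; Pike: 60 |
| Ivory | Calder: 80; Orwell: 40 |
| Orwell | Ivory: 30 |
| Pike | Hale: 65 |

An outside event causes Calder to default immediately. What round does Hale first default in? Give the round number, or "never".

Round 1 — Calder defaults (initial).
  Hale: +80 → 80 < 120
  Orwell: +10 → 10 < 120
  Pike: +90 → 90 ≥ 60
Round 2 — Pike defaults.
  Hale: +65 → 145 ≥ 120
Round 3 — Hale defaults.
  Alder: +15 → 15 < 90
  Orwell: +30 → 40 < 120
No further defaults.

3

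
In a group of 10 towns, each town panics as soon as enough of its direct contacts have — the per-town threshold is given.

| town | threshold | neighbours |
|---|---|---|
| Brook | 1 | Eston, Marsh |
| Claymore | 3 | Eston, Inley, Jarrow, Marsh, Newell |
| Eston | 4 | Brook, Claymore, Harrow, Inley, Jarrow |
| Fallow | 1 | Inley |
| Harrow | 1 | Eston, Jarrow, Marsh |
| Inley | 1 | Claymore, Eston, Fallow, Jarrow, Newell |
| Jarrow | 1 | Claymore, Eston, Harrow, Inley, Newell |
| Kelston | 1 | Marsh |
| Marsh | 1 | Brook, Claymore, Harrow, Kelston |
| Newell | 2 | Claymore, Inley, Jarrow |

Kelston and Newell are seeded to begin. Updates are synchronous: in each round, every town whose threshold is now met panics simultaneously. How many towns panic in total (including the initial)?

10

Round 1 — Kelston, Newell panic (initial).
Round 2 — checking thresholds:
  Claymore: 1 of 5 neighbours < 3, not yet.
  Inley: 1 of 5 neighbours ≥ 1, panics.
  Jarrow: 1 of 5 neighbours ≥ 1, panics.
  Marsh: 1 of 4 neighbours ≥ 1, panics.
Round 3 — checking thresholds:
  Brook: 1 of 2 neighbours ≥ 1, panics.
  Claymore: 4 of 5 neighbours ≥ 3, panics.
  Eston: 2 of 5 neighbours < 4, not yet.
  Fallow: 1 of 1 neighbours ≥ 1, panics.
  Harrow: 2 of 3 neighbours ≥ 1, panics.
Round 4 — checking thresholds:
  Eston: 5 of 5 neighbours ≥ 4, panics.
Round 5 — no new panics; cascade stops.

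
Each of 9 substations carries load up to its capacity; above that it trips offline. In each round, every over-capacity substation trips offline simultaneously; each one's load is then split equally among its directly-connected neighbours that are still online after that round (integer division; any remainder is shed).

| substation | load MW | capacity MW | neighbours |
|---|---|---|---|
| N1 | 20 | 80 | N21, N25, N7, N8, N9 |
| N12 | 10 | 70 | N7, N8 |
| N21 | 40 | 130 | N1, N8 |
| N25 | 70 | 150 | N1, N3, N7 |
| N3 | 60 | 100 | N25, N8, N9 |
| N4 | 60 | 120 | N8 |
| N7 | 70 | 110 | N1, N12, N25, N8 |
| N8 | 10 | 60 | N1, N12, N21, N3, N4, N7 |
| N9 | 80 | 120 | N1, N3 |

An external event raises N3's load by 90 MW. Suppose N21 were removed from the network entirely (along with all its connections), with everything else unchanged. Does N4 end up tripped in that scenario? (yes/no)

With N21 removed:
Round 1 — N3 at 150 > 100. N3 trips offline.
  N3 sheds 150 MW to N25, N8, N9: 50 each.
    N25: 70+50 = 120 ≤ 150
    N8: 10+50 = 60 ≤ 60
    N9: 80+50 = 130 > 120
Round 2 — N9 trips offline.
  N9 sheds 130 MW to N1: 130 each.
    N1: 20+130 = 150 > 80
Round 3 — N1 trips offline.
  N1 sheds 150 MW to N25, N7, N8: 50 each.
    N25: 120+50 = 170 > 150
    N7: 70+50 = 120 > 110
    N8: 60+50 = 110 > 60
Round 4 — N25, N7, N8 trip offline.
  N25 sheds 170 MW: no online neighbours, lost.
  N7 sheds 120 MW to N12: 120 each.
    N12: 10+120 = 130 > 70
  N8 sheds 110 MW to N12, N4: 55 each.
    N12: 130+55 = 185 > 70
    N4: 60+55 = 115 ≤ 120
Round 5 — N12 trips offline.
  N12 sheds 185 MW: no online neighbours, lost.
No further trips.

no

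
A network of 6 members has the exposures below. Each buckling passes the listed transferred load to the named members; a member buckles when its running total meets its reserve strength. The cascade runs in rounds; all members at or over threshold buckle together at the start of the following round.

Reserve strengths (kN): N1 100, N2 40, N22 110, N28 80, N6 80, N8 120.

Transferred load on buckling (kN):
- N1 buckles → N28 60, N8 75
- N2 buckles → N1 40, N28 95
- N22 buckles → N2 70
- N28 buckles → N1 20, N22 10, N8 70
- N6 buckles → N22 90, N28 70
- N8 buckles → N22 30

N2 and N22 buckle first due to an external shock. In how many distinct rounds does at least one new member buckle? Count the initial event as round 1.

Round 1 — N2, N22 buckle (initial).
  N1: +40 → 40 < 100
  N28: +95 → 95 ≥ 80
Round 2 — N28 buckles.
  N1: +20 → 60 < 100
  N8: +70 → 70 < 120
No further bucklings.

2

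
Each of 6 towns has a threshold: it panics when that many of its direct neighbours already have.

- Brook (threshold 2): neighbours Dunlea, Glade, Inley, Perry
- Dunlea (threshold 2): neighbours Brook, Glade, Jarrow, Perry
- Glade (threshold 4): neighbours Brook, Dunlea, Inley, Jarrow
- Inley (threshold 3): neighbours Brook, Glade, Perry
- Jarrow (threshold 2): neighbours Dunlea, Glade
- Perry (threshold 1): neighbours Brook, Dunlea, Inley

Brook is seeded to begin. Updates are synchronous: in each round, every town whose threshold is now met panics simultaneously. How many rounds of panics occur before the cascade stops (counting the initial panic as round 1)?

3

Round 1 — Brook panics (initial).
Round 2 — checking thresholds:
  Dunlea: 1 of 4 neighbours < 2, below threshold.
  Glade: 1 of 4 neighbours < 4, below threshold.
  Inley: 1 of 3 neighbours < 3, below threshold.
  Perry: 1 of 3 neighbours ≥ 1, panics.
Round 3 — checking thresholds:
  Dunlea: 2 of 4 neighbours ≥ 2, panics.
  Glade: 1 of 4 neighbours < 4, below threshold.
  Inley: 2 of 3 neighbours < 3, below threshold.
Round 4 — no new panics; cascade stops.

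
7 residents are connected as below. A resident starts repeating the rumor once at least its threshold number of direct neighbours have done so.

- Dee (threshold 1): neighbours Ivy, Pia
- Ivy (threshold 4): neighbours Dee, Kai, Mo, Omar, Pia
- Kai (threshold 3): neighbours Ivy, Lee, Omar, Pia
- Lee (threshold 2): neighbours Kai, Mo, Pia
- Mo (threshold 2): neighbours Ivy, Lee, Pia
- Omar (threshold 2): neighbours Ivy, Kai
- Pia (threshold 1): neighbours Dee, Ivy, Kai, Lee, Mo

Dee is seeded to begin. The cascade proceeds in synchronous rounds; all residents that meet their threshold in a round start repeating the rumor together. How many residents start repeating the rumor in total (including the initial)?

2

Round 1 — Dee starts repeating the rumor (initial).
Round 2 — checking thresholds:
  Ivy: 1 of 5 neighbours < 4, below threshold.
  Pia: 1 of 5 neighbours ≥ 1, starts repeating the rumor.
Round 3 — no new spreads; cascade stops.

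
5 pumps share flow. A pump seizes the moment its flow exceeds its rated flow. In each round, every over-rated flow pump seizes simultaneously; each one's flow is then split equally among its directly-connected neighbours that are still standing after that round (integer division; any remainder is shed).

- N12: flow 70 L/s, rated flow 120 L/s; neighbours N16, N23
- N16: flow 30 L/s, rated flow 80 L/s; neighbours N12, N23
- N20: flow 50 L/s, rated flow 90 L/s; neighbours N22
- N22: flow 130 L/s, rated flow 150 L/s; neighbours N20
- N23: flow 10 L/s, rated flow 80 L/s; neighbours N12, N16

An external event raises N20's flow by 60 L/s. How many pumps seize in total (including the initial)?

Round 1 — N20 at 110 > 90. N20 seizes.
  N20 sheds 110 L/s to N22: 110 each.
    N22: 130+110 = 240 > 150
Round 2 — N22 seizes.
  N22 sheds 240 L/s: no online neighbours, lost.
No further seizures.

2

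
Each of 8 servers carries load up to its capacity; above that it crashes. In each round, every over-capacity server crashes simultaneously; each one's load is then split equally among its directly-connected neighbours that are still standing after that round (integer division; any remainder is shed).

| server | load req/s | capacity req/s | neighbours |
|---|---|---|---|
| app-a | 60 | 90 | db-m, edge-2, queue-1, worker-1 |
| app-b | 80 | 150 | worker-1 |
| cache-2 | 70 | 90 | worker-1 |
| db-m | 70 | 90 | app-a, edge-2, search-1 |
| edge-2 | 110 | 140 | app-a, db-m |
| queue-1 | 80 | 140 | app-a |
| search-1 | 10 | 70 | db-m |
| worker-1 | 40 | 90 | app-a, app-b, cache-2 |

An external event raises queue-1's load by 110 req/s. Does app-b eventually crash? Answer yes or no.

Round 1 — queue-1 at 190 > 140. queue-1 crashes.
  queue-1 sheds 190 req/s to app-a: 190 each.
    app-a: 60+190 = 250 > 90
Round 2 — app-a crashes.
  app-a sheds 250 req/s to db-m, edge-2, worker-1: 83 each (1 lost).
    db-m: 70+83 = 153 > 90
    edge-2: 110+83 = 193 > 140
    worker-1: 40+83 = 123 > 90
Round 3 — db-m, edge-2, worker-1 crash.
  db-m sheds 153 req/s to search-1: 153 each.
    search-1: 10+153 = 163 > 70
  edge-2 sheds 193 req/s: no online neighbours, lost.
  worker-1 sheds 123 req/s to app-b, cache-2: 61 each (1 lost).
    app-b: 80+61 = 141 ≤ 150
    cache-2: 70+61 = 131 > 90
Round 4 — cache-2, search-1 crash.
  cache-2 sheds 131 req/s: no online neighbours, lost.
  search-1 sheds 163 req/s: no online neighbours, lost.
No further crashes.

no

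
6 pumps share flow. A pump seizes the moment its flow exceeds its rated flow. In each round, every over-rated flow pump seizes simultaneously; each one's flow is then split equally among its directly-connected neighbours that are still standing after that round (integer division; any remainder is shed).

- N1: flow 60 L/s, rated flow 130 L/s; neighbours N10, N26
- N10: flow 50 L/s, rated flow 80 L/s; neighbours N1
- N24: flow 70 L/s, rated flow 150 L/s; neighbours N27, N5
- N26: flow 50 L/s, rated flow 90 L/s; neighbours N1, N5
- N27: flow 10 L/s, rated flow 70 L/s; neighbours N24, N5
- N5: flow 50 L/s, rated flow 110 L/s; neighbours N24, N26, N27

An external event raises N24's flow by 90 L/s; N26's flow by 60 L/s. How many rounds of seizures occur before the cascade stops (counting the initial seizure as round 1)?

Round 1 — N24 at 160 > 150; N26 at 110 > 90. N24, N26 seize.
  N24 sheds 160 L/s to N27, N5: 80 each.
    N27: 10+80 = 90 > 70
    N5: 50+80 = 130 > 110
  N26 sheds 110 L/s to N1, N5: 55 each.
    N1: 60+55 = 115 ≤ 130
    N5: 130+55 = 185 > 110
Round 2 — N27, N5 seize.
  N27 sheds 90 L/s: no online neighbours, lost.
  N5 sheds 185 L/s: no online neighbours, lost.
No further seizures.

2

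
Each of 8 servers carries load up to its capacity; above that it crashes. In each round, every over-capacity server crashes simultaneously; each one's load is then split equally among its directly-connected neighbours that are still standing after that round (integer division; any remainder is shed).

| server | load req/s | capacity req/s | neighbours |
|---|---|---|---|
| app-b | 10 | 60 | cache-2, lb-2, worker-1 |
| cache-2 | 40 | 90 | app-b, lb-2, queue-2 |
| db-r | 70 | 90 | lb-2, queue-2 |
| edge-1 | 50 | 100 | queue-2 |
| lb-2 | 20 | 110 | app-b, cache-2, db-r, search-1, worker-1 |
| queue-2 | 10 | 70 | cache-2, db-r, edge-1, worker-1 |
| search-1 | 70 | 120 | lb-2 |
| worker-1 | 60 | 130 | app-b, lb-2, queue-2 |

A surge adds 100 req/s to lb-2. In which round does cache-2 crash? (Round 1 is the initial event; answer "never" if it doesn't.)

Round 1 — lb-2 at 120 > 110. lb-2 crashes.
  lb-2 sheds 120 req/s to app-b, cache-2, db-r, search-1, worker-1: 24 each.
    app-b: 10+24 = 34 ≤ 60
    cache-2: 40+24 = 64 ≤ 90
    db-r: 70+24 = 94 > 90
    search-1: 70+24 = 94 ≤ 120
    worker-1: 60+24 = 84 ≤ 130
Round 2 — db-r crashes.
  db-r sheds 94 req/s to queue-2: 94 each.
    queue-2: 10+94 = 104 > 70
Round 3 — queue-2 crashes.
  queue-2 sheds 104 req/s to cache-2, edge-1, worker-1: 34 each (2 lost).
    cache-2: 64+34 = 98 > 90
    edge-1: 50+34 = 84 ≤ 100
    worker-1: 84+34 = 118 ≤ 130
Round 4 — cache-2 crashes.
  cache-2 sheds 98 req/s to app-b: 98 each.
    app-b: 34+98 = 132 > 60
Round 5 — app-b crashes.
  app-b sheds 132 req/s to worker-1: 132 each.
    worker-1: 118+132 = 250 > 130
Round 6 — worker-1 crashes.
  worker-1 sheds 250 req/s: no online neighbours, lost.
No further crashes.

4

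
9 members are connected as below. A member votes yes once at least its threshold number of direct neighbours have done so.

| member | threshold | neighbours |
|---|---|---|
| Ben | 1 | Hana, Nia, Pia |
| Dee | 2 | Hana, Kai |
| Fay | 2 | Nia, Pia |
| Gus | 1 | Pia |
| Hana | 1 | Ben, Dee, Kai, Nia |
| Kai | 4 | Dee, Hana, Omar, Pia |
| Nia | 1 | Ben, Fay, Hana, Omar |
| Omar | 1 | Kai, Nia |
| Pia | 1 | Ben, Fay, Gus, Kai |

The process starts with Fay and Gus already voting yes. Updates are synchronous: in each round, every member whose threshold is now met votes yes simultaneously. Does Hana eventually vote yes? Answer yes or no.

yes

Round 1 — Fay, Gus vote yes (initial).
Round 2 — checking thresholds:
  Nia: 1 of 4 neighbours ≥ 1, votes yes.
  Pia: 2 of 4 neighbours ≥ 1, votes yes.
Round 3 — checking thresholds:
  Ben: 2 of 3 neighbours ≥ 1, votes yes.
  Hana: 1 of 4 neighbours ≥ 1, votes yes.
  Kai: 1 of 4 neighbours < 4, holds.
  Omar: 1 of 2 neighbours ≥ 1, votes yes.
Round 4 — no new yes votes; cascade stops.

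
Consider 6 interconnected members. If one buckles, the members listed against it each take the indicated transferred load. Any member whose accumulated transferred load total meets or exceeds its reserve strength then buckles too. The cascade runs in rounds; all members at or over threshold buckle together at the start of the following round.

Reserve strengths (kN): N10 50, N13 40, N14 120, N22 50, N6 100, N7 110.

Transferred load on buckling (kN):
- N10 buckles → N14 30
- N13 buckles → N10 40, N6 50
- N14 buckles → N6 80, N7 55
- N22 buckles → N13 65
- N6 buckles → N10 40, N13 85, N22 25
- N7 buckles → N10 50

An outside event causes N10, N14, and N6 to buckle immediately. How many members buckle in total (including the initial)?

Round 1 — N10, N14, N6 buckle (initial).
  N13: +85 → 85 ≥ 40
  N22: +25 → 25 < 50
  N7: +55 → 55 < 110
Round 2 — N13 buckles.
No further bucklings.

4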